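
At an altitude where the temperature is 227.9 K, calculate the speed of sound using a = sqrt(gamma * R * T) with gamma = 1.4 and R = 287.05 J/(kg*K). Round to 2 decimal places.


Step 1: gamma * R * T = 1.4 * 287.05 * 227.9 = 91586.173
Step 2: a = sqrt(91586.173) = 302.63 m/s

302.63


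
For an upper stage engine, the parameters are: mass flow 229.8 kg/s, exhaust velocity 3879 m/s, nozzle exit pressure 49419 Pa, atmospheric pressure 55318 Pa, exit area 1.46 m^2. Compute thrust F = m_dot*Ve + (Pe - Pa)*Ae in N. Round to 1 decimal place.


Step 1: Momentum thrust = m_dot * Ve = 229.8 * 3879 = 891394.2 N
Step 2: Pressure thrust = (Pe - Pa) * Ae = (49419 - 55318) * 1.46 = -8612.54 N
Step 3: Total thrust F = 891394.2 + -8612.54 = 882781.7 N

882781.7


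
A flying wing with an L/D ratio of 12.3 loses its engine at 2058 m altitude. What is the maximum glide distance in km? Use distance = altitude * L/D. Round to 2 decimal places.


Step 1: Glide distance = altitude * L/D = 2058 * 12.3 = 25313.4 m
Step 2: Convert to km: 25313.4 / 1000 = 25.31 km

25.31


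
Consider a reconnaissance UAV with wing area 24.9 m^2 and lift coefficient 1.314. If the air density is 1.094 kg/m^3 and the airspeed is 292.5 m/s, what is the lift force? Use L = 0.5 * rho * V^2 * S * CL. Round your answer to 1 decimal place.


Step 1: Calculate dynamic pressure q = 0.5 * 1.094 * 292.5^2 = 0.5 * 1.094 * 85556.25 = 46799.2688 Pa
Step 2: Multiply by wing area and lift coefficient: L = 46799.2688 * 24.9 * 1.314
Step 3: L = 1165301.7919 * 1.314 = 1531206.6 N

1531206.6


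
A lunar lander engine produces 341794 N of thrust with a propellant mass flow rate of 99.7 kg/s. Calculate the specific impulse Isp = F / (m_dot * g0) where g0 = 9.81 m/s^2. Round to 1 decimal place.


Step 1: m_dot * g0 = 99.7 * 9.81 = 978.06
Step 2: Isp = 341794 / 978.06 = 349.5 s

349.5


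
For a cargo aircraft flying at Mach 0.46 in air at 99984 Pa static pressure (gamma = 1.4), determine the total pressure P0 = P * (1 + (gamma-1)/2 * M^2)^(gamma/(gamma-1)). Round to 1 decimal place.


Step 1: (gamma-1)/2 * M^2 = 0.2 * 0.2116 = 0.04232
Step 2: 1 + 0.04232 = 1.04232
Step 3: Exponent gamma/(gamma-1) = 3.5
Step 4: P0 = 99984 * 1.04232^3.5 = 115593.7 Pa

115593.7


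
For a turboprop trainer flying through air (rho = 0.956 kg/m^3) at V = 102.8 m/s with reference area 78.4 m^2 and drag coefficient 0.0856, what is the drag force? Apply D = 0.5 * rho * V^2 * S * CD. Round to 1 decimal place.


Step 1: Dynamic pressure q = 0.5 * 0.956 * 102.8^2 = 5051.4275 Pa
Step 2: Drag D = q * S * CD = 5051.4275 * 78.4 * 0.0856
Step 3: D = 33900.3 N

33900.3


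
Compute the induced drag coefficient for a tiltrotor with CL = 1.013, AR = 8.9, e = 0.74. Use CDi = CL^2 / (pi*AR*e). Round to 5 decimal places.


Step 1: CL^2 = 1.013^2 = 1.026169
Step 2: pi * AR * e = 3.14159 * 8.9 * 0.74 = 20.690529
Step 3: CDi = 1.026169 / 20.690529 = 0.04960

0.04960


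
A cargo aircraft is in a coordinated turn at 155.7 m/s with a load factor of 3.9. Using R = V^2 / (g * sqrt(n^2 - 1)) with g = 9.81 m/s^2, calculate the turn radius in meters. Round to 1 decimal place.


Step 1: V^2 = 155.7^2 = 24242.49
Step 2: n^2 - 1 = 3.9^2 - 1 = 14.21
Step 3: sqrt(14.21) = 3.769615
Step 4: R = 24242.49 / (9.81 * 3.769615) = 655.6 m

655.6


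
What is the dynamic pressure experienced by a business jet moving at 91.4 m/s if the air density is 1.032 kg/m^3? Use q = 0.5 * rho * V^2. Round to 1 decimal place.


Step 1: V^2 = 91.4^2 = 8353.96
Step 2: q = 0.5 * 1.032 * 8353.96
Step 3: q = 4310.6 Pa

4310.6


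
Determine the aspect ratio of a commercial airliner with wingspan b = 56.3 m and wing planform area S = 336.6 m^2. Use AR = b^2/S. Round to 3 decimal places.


Step 1: b^2 = 56.3^2 = 3169.69
Step 2: AR = 3169.69 / 336.6 = 9.417

9.417


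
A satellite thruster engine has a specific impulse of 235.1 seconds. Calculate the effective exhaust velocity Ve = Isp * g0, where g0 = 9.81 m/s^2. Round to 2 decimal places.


Step 1: Ve = Isp * g0 = 235.1 * 9.81
Step 2: Ve = 2306.33 m/s

2306.33


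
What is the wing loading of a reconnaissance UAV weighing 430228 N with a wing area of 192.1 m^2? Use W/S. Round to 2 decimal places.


Step 1: Wing loading = W / S = 430228 / 192.1
Step 2: Wing loading = 2239.60 N/m^2

2239.60


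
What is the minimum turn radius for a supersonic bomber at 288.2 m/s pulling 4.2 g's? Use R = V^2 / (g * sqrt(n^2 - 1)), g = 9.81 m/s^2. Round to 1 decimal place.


Step 1: V^2 = 288.2^2 = 83059.24
Step 2: n^2 - 1 = 4.2^2 - 1 = 16.64
Step 3: sqrt(16.64) = 4.079216
Step 4: R = 83059.24 / (9.81 * 4.079216) = 2075.6 m

2075.6


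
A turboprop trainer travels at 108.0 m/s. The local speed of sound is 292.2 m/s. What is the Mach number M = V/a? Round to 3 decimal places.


Step 1: M = V / a = 108.0 / 292.2
Step 2: M = 0.370

0.370


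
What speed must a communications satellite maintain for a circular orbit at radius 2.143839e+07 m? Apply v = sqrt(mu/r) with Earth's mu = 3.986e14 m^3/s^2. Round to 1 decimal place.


Step 1: mu / r = 3.986e14 / 2.143839e+07 = 18592814.1059
Step 2: v = sqrt(18592814.1059) = 4311.9 m/s

4311.9


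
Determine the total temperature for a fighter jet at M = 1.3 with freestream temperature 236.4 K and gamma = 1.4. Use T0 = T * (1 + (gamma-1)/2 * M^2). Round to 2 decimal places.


Step 1: (gamma-1)/2 = 0.2
Step 2: M^2 = 1.69
Step 3: 1 + 0.2 * 1.69 = 1.338
Step 4: T0 = 236.4 * 1.338 = 316.30 K

316.30


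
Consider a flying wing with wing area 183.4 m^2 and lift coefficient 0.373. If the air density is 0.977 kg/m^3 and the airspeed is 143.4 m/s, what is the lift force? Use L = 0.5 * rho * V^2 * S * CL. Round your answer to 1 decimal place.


Step 1: Calculate dynamic pressure q = 0.5 * 0.977 * 143.4^2 = 0.5 * 0.977 * 20563.56 = 10045.2991 Pa
Step 2: Multiply by wing area and lift coefficient: L = 10045.2991 * 183.4 * 0.373
Step 3: L = 1842307.8476 * 0.373 = 687180.8 N

687180.8


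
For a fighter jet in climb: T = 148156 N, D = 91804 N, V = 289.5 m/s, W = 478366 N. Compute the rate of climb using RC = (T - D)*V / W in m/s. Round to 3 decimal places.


Step 1: Excess thrust = T - D = 148156 - 91804 = 56352 N
Step 2: Excess power = 56352 * 289.5 = 16313904.0 W
Step 3: RC = 16313904.0 / 478366 = 34.103 m/s

34.103


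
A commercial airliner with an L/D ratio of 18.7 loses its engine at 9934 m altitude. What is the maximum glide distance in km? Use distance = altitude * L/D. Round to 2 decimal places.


Step 1: Glide distance = altitude * L/D = 9934 * 18.7 = 185765.8 m
Step 2: Convert to km: 185765.8 / 1000 = 185.77 km

185.77


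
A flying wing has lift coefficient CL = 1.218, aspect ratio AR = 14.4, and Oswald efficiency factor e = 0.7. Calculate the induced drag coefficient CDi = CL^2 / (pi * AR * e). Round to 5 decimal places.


Step 1: CL^2 = 1.218^2 = 1.483524
Step 2: pi * AR * e = 3.14159 * 14.4 * 0.7 = 31.667254
Step 3: CDi = 1.483524 / 31.667254 = 0.04685

0.04685


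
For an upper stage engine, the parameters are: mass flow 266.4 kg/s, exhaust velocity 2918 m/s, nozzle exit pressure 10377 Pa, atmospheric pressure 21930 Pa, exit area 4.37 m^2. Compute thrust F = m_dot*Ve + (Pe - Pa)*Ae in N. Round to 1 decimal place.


Step 1: Momentum thrust = m_dot * Ve = 266.4 * 2918 = 777355.2 N
Step 2: Pressure thrust = (Pe - Pa) * Ae = (10377 - 21930) * 4.37 = -50486.61 N
Step 3: Total thrust F = 777355.2 + -50486.61 = 726868.6 N

726868.6


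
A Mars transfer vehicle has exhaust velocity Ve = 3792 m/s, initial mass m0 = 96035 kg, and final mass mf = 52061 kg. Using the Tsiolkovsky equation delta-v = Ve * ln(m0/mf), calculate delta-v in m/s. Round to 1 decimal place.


Step 1: Mass ratio m0/mf = 96035 / 52061 = 1.844663
Step 2: ln(1.844663) = 0.612297
Step 3: delta-v = 3792 * 0.612297 = 2321.8 m/s

2321.8


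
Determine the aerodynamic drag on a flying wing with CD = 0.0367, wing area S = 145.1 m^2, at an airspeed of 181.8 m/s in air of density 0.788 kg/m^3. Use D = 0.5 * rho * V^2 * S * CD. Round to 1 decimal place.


Step 1: Dynamic pressure q = 0.5 * 0.788 * 181.8^2 = 13022.1886 Pa
Step 2: Drag D = q * S * CD = 13022.1886 * 145.1 * 0.0367
Step 3: D = 69345.4 N

69345.4


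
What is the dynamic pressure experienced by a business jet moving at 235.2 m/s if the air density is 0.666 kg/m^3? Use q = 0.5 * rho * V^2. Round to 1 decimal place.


Step 1: V^2 = 235.2^2 = 55319.04
Step 2: q = 0.5 * 0.666 * 55319.04
Step 3: q = 18421.2 Pa

18421.2


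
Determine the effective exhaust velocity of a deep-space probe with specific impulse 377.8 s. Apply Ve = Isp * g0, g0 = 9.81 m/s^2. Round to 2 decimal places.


Step 1: Ve = Isp * g0 = 377.8 * 9.81
Step 2: Ve = 3706.22 m/s

3706.22


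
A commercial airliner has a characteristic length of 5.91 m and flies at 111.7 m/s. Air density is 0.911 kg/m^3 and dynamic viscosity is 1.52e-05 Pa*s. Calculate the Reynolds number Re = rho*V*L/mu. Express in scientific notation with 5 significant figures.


Step 1: Numerator = rho * V * L = 0.911 * 111.7 * 5.91 = 601.393917
Step 2: Re = 601.393917 / 1.52e-05
Step 3: Re = 3.9565e+07

3.9565e+07


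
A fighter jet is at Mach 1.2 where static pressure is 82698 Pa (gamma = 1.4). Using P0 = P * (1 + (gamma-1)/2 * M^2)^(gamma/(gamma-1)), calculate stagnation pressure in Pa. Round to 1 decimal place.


Step 1: (gamma-1)/2 * M^2 = 0.2 * 1.44 = 0.288
Step 2: 1 + 0.288 = 1.288
Step 3: Exponent gamma/(gamma-1) = 3.5
Step 4: P0 = 82698 * 1.288^3.5 = 200539.8 Pa

200539.8


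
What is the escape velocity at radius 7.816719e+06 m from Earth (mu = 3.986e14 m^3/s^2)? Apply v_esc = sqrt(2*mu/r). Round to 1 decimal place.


Step 1: 2*mu/r = 2 * 3.986e14 / 7.816719e+06 = 101986524.0135
Step 2: v_esc = sqrt(101986524.0135) = 10098.8 m/s

10098.8


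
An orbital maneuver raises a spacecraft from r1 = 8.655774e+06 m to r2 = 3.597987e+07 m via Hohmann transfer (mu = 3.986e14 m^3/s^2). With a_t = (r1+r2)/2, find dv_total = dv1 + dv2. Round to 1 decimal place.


Step 1: Transfer semi-major axis a_t = (8.655774e+06 + 3.597987e+07) / 2 = 2.231782e+07 m
Step 2: v1 (circular at r1) = sqrt(mu/r1) = 6786.03 m/s
Step 3: v_t1 = sqrt(mu*(2/r1 - 1/a_t)) = 8616.28 m/s
Step 4: dv1 = |8616.28 - 6786.03| = 1830.25 m/s
Step 5: v2 (circular at r2) = 3328.43 m/s, v_t2 = 2072.84 m/s
Step 6: dv2 = |3328.43 - 2072.84| = 1255.59 m/s
Step 7: Total delta-v = 1830.25 + 1255.59 = 3085.8 m/s

3085.8


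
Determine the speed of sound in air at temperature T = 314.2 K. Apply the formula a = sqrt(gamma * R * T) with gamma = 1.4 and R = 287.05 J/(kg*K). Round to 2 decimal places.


Step 1: gamma * R * T = 1.4 * 287.05 * 314.2 = 126267.554
Step 2: a = sqrt(126267.554) = 355.34 m/s

355.34


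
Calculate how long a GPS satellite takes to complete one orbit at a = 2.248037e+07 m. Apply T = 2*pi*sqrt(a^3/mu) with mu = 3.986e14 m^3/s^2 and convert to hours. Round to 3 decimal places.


Step 1: a^3 / mu = 1.136084e+22 / 3.986e14 = 2.850185e+07
Step 2: sqrt(2.850185e+07) = 5338.7125 s
Step 3: T = 2*pi * 5338.7125 = 33544.12 s
Step 4: T in hours = 33544.12 / 3600 = 9.318 hours

9.318


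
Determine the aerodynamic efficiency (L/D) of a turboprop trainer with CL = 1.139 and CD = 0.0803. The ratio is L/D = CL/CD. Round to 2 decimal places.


Step 1: L/D = CL / CD = 1.139 / 0.0803
Step 2: L/D = 14.18

14.18


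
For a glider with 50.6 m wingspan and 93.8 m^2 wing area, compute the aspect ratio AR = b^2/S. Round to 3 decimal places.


Step 1: b^2 = 50.6^2 = 2560.36
Step 2: AR = 2560.36 / 93.8 = 27.296

27.296


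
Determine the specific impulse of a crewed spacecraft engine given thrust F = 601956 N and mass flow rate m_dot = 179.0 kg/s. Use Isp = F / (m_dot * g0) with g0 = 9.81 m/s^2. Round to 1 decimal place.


Step 1: m_dot * g0 = 179.0 * 9.81 = 1755.99
Step 2: Isp = 601956 / 1755.99 = 342.8 s

342.8


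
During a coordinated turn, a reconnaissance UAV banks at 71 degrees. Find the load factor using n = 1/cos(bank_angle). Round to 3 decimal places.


Step 1: Convert 71 degrees to radians = 1.239184
Step 2: cos(71 deg) = 0.325568
Step 3: n = 1 / 0.325568 = 3.072

3.072


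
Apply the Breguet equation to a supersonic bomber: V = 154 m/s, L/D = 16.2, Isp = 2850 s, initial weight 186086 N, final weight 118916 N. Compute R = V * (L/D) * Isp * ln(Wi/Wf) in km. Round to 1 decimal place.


Step 1: Coefficient = V * (L/D) * Isp = 154 * 16.2 * 2850 = 7110180.0 m
Step 2: Wi/Wf = 186086 / 118916 = 1.564853
Step 3: ln(1.564853) = 0.447792
Step 4: R = 7110180.0 * 0.447792 = 3183878.7 m = 3183.9 km

3183.9


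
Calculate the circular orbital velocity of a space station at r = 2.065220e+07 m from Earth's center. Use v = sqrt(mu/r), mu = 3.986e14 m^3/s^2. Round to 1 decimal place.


Step 1: mu / r = 3.986e14 / 2.065220e+07 = 19300607.1992
Step 2: v = sqrt(19300607.1992) = 4393.2 m/s

4393.2


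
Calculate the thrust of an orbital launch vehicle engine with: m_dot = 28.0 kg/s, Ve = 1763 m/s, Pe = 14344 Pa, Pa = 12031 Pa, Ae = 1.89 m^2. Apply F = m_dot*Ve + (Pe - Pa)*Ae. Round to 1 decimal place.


Step 1: Momentum thrust = m_dot * Ve = 28.0 * 1763 = 49364.0 N
Step 2: Pressure thrust = (Pe - Pa) * Ae = (14344 - 12031) * 1.89 = 4371.57 N
Step 3: Total thrust F = 49364.0 + 4371.57 = 53735.6 N

53735.6


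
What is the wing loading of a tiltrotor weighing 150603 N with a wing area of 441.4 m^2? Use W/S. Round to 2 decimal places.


Step 1: Wing loading = W / S = 150603 / 441.4
Step 2: Wing loading = 341.19 N/m^2

341.19


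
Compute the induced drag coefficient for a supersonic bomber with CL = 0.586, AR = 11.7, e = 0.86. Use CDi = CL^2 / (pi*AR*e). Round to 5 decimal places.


Step 1: CL^2 = 0.586^2 = 0.343396
Step 2: pi * AR * e = 3.14159 * 11.7 * 0.86 = 31.610705
Step 3: CDi = 0.343396 / 31.610705 = 0.01086

0.01086


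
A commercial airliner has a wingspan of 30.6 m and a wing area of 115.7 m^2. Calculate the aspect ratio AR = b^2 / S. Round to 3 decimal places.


Step 1: b^2 = 30.6^2 = 936.36
Step 2: AR = 936.36 / 115.7 = 8.093

8.093


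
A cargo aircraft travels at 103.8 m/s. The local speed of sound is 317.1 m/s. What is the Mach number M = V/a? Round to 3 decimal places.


Step 1: M = V / a = 103.8 / 317.1
Step 2: M = 0.327

0.327


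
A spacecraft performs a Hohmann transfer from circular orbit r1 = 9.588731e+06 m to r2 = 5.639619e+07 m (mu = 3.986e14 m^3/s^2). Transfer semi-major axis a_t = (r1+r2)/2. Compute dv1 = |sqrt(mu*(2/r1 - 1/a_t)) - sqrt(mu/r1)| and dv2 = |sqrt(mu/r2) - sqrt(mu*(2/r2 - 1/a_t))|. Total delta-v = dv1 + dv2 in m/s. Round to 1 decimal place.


Step 1: Transfer semi-major axis a_t = (9.588731e+06 + 5.639619e+07) / 2 = 3.299246e+07 m
Step 2: v1 (circular at r1) = sqrt(mu/r1) = 6447.45 m/s
Step 3: v_t1 = sqrt(mu*(2/r1 - 1/a_t)) = 8429.57 m/s
Step 4: dv1 = |8429.57 - 6447.45| = 1982.12 m/s
Step 5: v2 (circular at r2) = 2658.54 m/s, v_t2 = 1433.23 m/s
Step 6: dv2 = |2658.54 - 1433.23| = 1225.31 m/s
Step 7: Total delta-v = 1982.12 + 1225.31 = 3207.4 m/s

3207.4


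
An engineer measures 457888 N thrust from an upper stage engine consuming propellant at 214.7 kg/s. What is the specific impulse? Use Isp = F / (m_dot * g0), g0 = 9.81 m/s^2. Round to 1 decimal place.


Step 1: m_dot * g0 = 214.7 * 9.81 = 2106.21
Step 2: Isp = 457888 / 2106.21 = 217.4 s

217.4


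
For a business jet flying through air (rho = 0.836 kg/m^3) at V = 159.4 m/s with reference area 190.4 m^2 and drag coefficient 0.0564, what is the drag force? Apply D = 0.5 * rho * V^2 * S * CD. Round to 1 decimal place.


Step 1: Dynamic pressure q = 0.5 * 0.836 * 159.4^2 = 10620.6945 Pa
Step 2: Drag D = q * S * CD = 10620.6945 * 190.4 * 0.0564
Step 3: D = 114051.0 N

114051.0


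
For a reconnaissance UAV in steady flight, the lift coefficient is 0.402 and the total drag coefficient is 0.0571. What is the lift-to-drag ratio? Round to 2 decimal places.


Step 1: L/D = CL / CD = 0.402 / 0.0571
Step 2: L/D = 7.04

7.04


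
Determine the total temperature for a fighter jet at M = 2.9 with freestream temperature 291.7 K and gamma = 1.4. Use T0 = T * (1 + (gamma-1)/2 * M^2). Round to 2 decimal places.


Step 1: (gamma-1)/2 = 0.2
Step 2: M^2 = 8.41
Step 3: 1 + 0.2 * 8.41 = 2.682
Step 4: T0 = 291.7 * 2.682 = 782.34 K

782.34


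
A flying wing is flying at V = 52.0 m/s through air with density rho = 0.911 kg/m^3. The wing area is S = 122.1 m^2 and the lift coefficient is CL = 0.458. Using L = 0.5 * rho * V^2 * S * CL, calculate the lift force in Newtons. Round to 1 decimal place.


Step 1: Calculate dynamic pressure q = 0.5 * 0.911 * 52.0^2 = 0.5 * 0.911 * 2704.0 = 1231.672 Pa
Step 2: Multiply by wing area and lift coefficient: L = 1231.672 * 122.1 * 0.458
Step 3: L = 150387.1512 * 0.458 = 68877.3 N

68877.3


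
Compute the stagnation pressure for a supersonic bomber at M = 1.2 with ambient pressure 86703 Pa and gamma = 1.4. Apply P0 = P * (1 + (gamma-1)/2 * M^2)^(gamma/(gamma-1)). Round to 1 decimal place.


Step 1: (gamma-1)/2 * M^2 = 0.2 * 1.44 = 0.288
Step 2: 1 + 0.288 = 1.288
Step 3: Exponent gamma/(gamma-1) = 3.5
Step 4: P0 = 86703 * 1.288^3.5 = 210251.8 Pa

210251.8


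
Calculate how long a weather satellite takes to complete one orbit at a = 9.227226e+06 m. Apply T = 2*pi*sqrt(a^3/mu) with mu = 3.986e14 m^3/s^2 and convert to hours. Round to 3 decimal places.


Step 1: a^3 / mu = 7.856217e+20 / 3.986e14 = 1.970953e+06
Step 2: sqrt(1.970953e+06) = 1403.9062 s
Step 3: T = 2*pi * 1403.9062 = 8821.0 s
Step 4: T in hours = 8821.0 / 3600 = 2.450 hours

2.450


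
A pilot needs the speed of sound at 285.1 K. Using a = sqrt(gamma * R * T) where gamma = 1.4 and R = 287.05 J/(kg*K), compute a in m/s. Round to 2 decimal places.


Step 1: gamma * R * T = 1.4 * 287.05 * 285.1 = 114573.137
Step 2: a = sqrt(114573.137) = 338.49 m/s

338.49


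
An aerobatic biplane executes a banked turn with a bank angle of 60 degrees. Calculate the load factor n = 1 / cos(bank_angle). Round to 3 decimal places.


Step 1: Convert 60 degrees to radians = 1.047198
Step 2: cos(60 deg) = 0.5
Step 3: n = 1 / 0.5 = 2.000

2.000


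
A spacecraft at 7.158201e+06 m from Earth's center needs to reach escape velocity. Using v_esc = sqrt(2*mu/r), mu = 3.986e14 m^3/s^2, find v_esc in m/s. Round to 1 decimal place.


Step 1: 2*mu/r = 2 * 3.986e14 / 7.158201e+06 = 111368764.3027
Step 2: v_esc = sqrt(111368764.3027) = 10553.1 m/s

10553.1


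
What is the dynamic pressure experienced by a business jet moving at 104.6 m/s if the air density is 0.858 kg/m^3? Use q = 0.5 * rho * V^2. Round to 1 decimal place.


Step 1: V^2 = 104.6^2 = 10941.16
Step 2: q = 0.5 * 0.858 * 10941.16
Step 3: q = 4693.8 Pa

4693.8


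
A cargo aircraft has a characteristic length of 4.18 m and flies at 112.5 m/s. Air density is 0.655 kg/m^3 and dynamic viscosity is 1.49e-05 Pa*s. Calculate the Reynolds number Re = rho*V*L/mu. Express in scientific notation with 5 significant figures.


Step 1: Numerator = rho * V * L = 0.655 * 112.5 * 4.18 = 308.01375
Step 2: Re = 308.01375 / 1.49e-05
Step 3: Re = 2.0672e+07

2.0672e+07


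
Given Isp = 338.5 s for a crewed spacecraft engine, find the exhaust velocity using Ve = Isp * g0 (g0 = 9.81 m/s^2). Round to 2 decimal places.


Step 1: Ve = Isp * g0 = 338.5 * 9.81
Step 2: Ve = 3320.69 m/s

3320.69


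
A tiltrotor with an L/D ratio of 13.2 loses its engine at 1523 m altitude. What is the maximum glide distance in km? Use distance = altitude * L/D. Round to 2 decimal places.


Step 1: Glide distance = altitude * L/D = 1523 * 13.2 = 20103.6 m
Step 2: Convert to km: 20103.6 / 1000 = 20.10 km

20.10


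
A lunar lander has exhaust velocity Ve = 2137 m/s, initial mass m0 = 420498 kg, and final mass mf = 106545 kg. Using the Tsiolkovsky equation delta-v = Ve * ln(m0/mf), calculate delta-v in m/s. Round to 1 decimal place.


Step 1: Mass ratio m0/mf = 420498 / 106545 = 3.94667
Step 2: ln(3.94667) = 1.372872
Step 3: delta-v = 2137 * 1.372872 = 2933.8 m/s

2933.8


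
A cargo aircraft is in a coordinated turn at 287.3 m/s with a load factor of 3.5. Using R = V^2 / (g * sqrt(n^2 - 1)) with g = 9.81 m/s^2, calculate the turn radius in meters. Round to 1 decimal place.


Step 1: V^2 = 287.3^2 = 82541.29
Step 2: n^2 - 1 = 3.5^2 - 1 = 11.25
Step 3: sqrt(11.25) = 3.354102
Step 4: R = 82541.29 / (9.81 * 3.354102) = 2508.6 m

2508.6


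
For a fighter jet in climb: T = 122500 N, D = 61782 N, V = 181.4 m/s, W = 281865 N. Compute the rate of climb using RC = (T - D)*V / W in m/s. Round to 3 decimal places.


Step 1: Excess thrust = T - D = 122500 - 61782 = 60718 N
Step 2: Excess power = 60718 * 181.4 = 11014245.2 W
Step 3: RC = 11014245.2 / 281865 = 39.076 m/s

39.076


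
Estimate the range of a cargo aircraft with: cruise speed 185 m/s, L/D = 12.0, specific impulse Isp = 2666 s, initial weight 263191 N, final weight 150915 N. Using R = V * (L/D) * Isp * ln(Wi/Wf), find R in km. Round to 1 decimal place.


Step 1: Coefficient = V * (L/D) * Isp = 185 * 12.0 * 2666 = 5918520.0 m
Step 2: Wi/Wf = 263191 / 150915 = 1.743968
Step 3: ln(1.743968) = 0.556163
Step 4: R = 5918520.0 * 0.556163 = 3291663.3 m = 3291.7 km

3291.7


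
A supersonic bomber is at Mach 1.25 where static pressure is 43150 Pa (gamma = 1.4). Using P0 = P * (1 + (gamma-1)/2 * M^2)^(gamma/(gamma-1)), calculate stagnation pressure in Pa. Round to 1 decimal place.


Step 1: (gamma-1)/2 * M^2 = 0.2 * 1.5625 = 0.3125
Step 2: 1 + 0.3125 = 1.3125
Step 3: Exponent gamma/(gamma-1) = 3.5
Step 4: P0 = 43150 * 1.3125^3.5 = 111770.8 Pa

111770.8


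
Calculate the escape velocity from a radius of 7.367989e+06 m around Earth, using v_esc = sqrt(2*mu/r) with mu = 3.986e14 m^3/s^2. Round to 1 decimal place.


Step 1: 2*mu/r = 2 * 3.986e14 / 7.367989e+06 = 108197772.8251
Step 2: v_esc = sqrt(108197772.8251) = 10401.8 m/s

10401.8


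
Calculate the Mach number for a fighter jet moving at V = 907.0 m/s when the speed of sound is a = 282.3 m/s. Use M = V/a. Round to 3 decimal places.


Step 1: M = V / a = 907.0 / 282.3
Step 2: M = 3.213

3.213


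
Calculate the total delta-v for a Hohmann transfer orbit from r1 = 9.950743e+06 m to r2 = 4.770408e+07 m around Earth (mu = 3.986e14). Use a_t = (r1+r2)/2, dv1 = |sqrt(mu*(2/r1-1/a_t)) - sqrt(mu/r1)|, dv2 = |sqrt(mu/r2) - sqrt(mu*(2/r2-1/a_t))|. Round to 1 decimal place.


Step 1: Transfer semi-major axis a_t = (9.950743e+06 + 4.770408e+07) / 2 = 2.882741e+07 m
Step 2: v1 (circular at r1) = sqrt(mu/r1) = 6329.08 m/s
Step 3: v_t1 = sqrt(mu*(2/r1 - 1/a_t)) = 8141.71 m/s
Step 4: dv1 = |8141.71 - 6329.08| = 1812.63 m/s
Step 5: v2 (circular at r2) = 2890.62 m/s, v_t2 = 1698.31 m/s
Step 6: dv2 = |2890.62 - 1698.31| = 1192.31 m/s
Step 7: Total delta-v = 1812.63 + 1192.31 = 3004.9 m/s

3004.9


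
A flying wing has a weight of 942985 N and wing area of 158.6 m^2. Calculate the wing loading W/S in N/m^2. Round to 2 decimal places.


Step 1: Wing loading = W / S = 942985 / 158.6
Step 2: Wing loading = 5945.68 N/m^2

5945.68


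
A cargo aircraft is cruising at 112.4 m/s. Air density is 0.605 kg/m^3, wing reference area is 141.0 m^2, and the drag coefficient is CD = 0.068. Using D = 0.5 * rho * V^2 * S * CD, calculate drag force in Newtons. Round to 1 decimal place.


Step 1: Dynamic pressure q = 0.5 * 0.605 * 112.4^2 = 3821.7124 Pa
Step 2: Drag D = q * S * CD = 3821.7124 * 141.0 * 0.068
Step 3: D = 36642.6 N

36642.6


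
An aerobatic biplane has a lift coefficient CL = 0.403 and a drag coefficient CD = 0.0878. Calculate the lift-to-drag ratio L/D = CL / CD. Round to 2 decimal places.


Step 1: L/D = CL / CD = 0.403 / 0.0878
Step 2: L/D = 4.59

4.59


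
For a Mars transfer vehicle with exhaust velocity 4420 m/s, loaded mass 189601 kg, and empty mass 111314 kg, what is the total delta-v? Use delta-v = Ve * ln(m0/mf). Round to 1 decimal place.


Step 1: Mass ratio m0/mf = 189601 / 111314 = 1.703299
Step 2: ln(1.703299) = 0.532567
Step 3: delta-v = 4420 * 0.532567 = 2353.9 m/s

2353.9


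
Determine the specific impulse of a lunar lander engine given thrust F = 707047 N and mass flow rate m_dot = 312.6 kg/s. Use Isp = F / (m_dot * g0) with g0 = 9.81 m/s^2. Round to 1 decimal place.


Step 1: m_dot * g0 = 312.6 * 9.81 = 3066.61
Step 2: Isp = 707047 / 3066.61 = 230.6 s

230.6


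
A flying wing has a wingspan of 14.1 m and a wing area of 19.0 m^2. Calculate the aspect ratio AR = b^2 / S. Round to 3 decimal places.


Step 1: b^2 = 14.1^2 = 198.81
Step 2: AR = 198.81 / 19.0 = 10.464

10.464


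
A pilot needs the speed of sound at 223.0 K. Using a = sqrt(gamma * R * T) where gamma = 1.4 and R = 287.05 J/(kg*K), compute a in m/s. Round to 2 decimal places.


Step 1: gamma * R * T = 1.4 * 287.05 * 223.0 = 89617.01
Step 2: a = sqrt(89617.01) = 299.36 m/s

299.36


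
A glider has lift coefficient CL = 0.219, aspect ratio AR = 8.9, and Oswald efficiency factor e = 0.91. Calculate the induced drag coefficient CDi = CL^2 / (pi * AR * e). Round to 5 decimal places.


Step 1: CL^2 = 0.219^2 = 0.047961
Step 2: pi * AR * e = 3.14159 * 8.9 * 0.91 = 25.443759
Step 3: CDi = 0.047961 / 25.443759 = 0.00188

0.00188


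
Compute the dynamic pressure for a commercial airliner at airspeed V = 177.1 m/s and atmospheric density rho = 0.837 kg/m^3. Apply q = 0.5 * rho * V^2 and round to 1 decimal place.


Step 1: V^2 = 177.1^2 = 31364.41
Step 2: q = 0.5 * 0.837 * 31364.41
Step 3: q = 13126.0 Pa

13126.0


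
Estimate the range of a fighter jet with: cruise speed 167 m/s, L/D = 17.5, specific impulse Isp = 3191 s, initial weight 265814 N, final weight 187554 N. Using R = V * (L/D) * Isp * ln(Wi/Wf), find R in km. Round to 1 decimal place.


Step 1: Coefficient = V * (L/D) * Isp = 167 * 17.5 * 3191 = 9325697.5 m
Step 2: Wi/Wf = 265814 / 187554 = 1.417266
Step 3: ln(1.417266) = 0.34873
Step 4: R = 9325697.5 * 0.34873 = 3252150.6 m = 3252.2 km

3252.2


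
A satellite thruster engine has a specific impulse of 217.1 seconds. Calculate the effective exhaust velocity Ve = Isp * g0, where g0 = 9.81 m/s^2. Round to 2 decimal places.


Step 1: Ve = Isp * g0 = 217.1 * 9.81
Step 2: Ve = 2129.75 m/s

2129.75


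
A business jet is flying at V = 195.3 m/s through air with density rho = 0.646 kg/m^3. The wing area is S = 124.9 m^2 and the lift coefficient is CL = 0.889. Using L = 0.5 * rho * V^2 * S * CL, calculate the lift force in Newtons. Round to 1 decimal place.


Step 1: Calculate dynamic pressure q = 0.5 * 0.646 * 195.3^2 = 0.5 * 0.646 * 38142.09 = 12319.8951 Pa
Step 2: Multiply by wing area and lift coefficient: L = 12319.8951 * 124.9 * 0.889
Step 3: L = 1538754.8942 * 0.889 = 1367953.1 N

1367953.1


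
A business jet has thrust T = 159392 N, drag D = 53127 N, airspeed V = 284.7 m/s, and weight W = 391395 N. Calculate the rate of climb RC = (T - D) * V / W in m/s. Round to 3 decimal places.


Step 1: Excess thrust = T - D = 159392 - 53127 = 106265 N
Step 2: Excess power = 106265 * 284.7 = 30253645.5 W
Step 3: RC = 30253645.5 / 391395 = 77.297 m/s

77.297


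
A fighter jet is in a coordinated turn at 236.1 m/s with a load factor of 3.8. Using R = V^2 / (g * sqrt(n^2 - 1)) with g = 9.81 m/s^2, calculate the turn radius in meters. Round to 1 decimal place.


Step 1: V^2 = 236.1^2 = 55743.21
Step 2: n^2 - 1 = 3.8^2 - 1 = 13.44
Step 3: sqrt(13.44) = 3.666061
Step 4: R = 55743.21 / (9.81 * 3.666061) = 1550.0 m

1550.0


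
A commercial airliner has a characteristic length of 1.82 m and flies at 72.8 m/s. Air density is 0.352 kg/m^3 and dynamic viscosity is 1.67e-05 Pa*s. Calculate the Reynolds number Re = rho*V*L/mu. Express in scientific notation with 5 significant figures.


Step 1: Numerator = rho * V * L = 0.352 * 72.8 * 1.82 = 46.638592
Step 2: Re = 46.638592 / 1.67e-05
Step 3: Re = 2.7927e+06

2.7927e+06


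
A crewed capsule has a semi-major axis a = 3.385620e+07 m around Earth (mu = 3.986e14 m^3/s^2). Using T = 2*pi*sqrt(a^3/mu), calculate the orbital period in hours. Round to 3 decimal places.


Step 1: a^3 / mu = 3.880741e+22 / 3.986e14 = 9.735928e+07
Step 2: sqrt(9.735928e+07) = 9867.0805 s
Step 3: T = 2*pi * 9867.0805 = 61996.7 s
Step 4: T in hours = 61996.7 / 3600 = 17.221 hours

17.221


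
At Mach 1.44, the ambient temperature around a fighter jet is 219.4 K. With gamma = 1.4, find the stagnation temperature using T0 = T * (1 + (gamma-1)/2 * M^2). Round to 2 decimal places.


Step 1: (gamma-1)/2 = 0.2
Step 2: M^2 = 2.0736
Step 3: 1 + 0.2 * 2.0736 = 1.41472
Step 4: T0 = 219.4 * 1.41472 = 310.39 K

310.39


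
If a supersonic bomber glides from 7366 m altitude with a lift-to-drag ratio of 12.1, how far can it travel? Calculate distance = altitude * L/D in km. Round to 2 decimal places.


Step 1: Glide distance = altitude * L/D = 7366 * 12.1 = 89128.6 m
Step 2: Convert to km: 89128.6 / 1000 = 89.13 km

89.13


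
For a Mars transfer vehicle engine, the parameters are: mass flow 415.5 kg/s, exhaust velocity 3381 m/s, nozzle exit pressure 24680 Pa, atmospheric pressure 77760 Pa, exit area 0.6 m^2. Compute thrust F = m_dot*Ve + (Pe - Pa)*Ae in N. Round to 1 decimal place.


Step 1: Momentum thrust = m_dot * Ve = 415.5 * 3381 = 1404805.5 N
Step 2: Pressure thrust = (Pe - Pa) * Ae = (24680 - 77760) * 0.6 = -31848.0 N
Step 3: Total thrust F = 1404805.5 + -31848.0 = 1372957.5 N

1372957.5


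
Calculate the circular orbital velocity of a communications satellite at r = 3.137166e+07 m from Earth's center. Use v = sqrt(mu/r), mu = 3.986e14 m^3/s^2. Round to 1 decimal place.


Step 1: mu / r = 3.986e14 / 3.137166e+07 = 12705735.0488
Step 2: v = sqrt(12705735.0488) = 3564.5 m/s

3564.5


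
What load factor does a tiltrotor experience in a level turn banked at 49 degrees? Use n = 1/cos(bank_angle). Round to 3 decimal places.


Step 1: Convert 49 degrees to radians = 0.855211
Step 2: cos(49 deg) = 0.656059
Step 3: n = 1 / 0.656059 = 1.524

1.524


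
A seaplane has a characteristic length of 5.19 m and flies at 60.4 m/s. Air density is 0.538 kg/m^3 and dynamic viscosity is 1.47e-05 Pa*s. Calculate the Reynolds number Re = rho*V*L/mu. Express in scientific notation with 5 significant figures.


Step 1: Numerator = rho * V * L = 0.538 * 60.4 * 5.19 = 168.650088
Step 2: Re = 168.650088 / 1.47e-05
Step 3: Re = 1.1473e+07

1.1473e+07


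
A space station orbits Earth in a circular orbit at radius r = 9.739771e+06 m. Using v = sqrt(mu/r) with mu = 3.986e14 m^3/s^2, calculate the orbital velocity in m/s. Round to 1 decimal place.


Step 1: mu / r = 3.986e14 / 9.739771e+06 = 40924986.84
Step 2: v = sqrt(40924986.84) = 6397.3 m/s

6397.3


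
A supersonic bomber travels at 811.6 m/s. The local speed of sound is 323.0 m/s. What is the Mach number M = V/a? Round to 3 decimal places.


Step 1: M = V / a = 811.6 / 323.0
Step 2: M = 2.513

2.513


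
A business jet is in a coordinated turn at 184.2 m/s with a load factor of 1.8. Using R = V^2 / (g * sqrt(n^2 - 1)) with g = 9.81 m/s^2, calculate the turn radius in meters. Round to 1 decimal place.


Step 1: V^2 = 184.2^2 = 33929.64
Step 2: n^2 - 1 = 1.8^2 - 1 = 2.24
Step 3: sqrt(2.24) = 1.496663
Step 4: R = 33929.64 / (9.81 * 1.496663) = 2310.9 m

2310.9


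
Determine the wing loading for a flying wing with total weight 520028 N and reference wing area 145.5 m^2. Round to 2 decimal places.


Step 1: Wing loading = W / S = 520028 / 145.5
Step 2: Wing loading = 3574.08 N/m^2

3574.08


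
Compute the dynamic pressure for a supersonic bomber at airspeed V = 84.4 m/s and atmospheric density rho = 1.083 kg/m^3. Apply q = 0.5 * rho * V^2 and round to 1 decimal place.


Step 1: V^2 = 84.4^2 = 7123.36
Step 2: q = 0.5 * 1.083 * 7123.36
Step 3: q = 3857.3 Pa

3857.3


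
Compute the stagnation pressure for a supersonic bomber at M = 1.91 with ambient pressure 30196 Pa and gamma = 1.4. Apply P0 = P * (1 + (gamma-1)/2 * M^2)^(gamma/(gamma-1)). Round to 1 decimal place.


Step 1: (gamma-1)/2 * M^2 = 0.2 * 3.6481 = 0.72962
Step 2: 1 + 0.72962 = 1.72962
Step 3: Exponent gamma/(gamma-1) = 3.5
Step 4: P0 = 30196 * 1.72962^3.5 = 205483.5 Pa

205483.5


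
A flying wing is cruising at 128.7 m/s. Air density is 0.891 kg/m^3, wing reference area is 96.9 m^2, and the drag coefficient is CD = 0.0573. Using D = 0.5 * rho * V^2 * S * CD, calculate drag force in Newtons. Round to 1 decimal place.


Step 1: Dynamic pressure q = 0.5 * 0.891 * 128.7^2 = 7379.1239 Pa
Step 2: Drag D = q * S * CD = 7379.1239 * 96.9 * 0.0573
Step 3: D = 40971.6 N

40971.6


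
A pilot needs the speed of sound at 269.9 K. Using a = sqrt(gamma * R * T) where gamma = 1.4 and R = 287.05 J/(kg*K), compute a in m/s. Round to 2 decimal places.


Step 1: gamma * R * T = 1.4 * 287.05 * 269.9 = 108464.713
Step 2: a = sqrt(108464.713) = 329.34 m/s

329.34


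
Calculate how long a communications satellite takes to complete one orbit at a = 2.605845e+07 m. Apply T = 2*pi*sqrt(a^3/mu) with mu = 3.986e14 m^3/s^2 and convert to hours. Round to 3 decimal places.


Step 1: a^3 / mu = 1.769480e+22 / 3.986e14 = 4.439238e+07
Step 2: sqrt(4.439238e+07) = 6662.7608 s
Step 3: T = 2*pi * 6662.7608 = 41863.36 s
Step 4: T in hours = 41863.36 / 3600 = 11.629 hours

11.629


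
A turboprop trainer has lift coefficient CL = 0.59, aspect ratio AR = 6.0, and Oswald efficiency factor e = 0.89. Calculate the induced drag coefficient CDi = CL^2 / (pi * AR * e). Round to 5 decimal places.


Step 1: CL^2 = 0.59^2 = 0.3481
Step 2: pi * AR * e = 3.14159 * 6.0 * 0.89 = 16.776105
Step 3: CDi = 0.3481 / 16.776105 = 0.02075

0.02075


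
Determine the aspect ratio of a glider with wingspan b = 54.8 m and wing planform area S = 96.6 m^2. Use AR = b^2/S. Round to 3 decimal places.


Step 1: b^2 = 54.8^2 = 3003.04
Step 2: AR = 3003.04 / 96.6 = 31.087

31.087


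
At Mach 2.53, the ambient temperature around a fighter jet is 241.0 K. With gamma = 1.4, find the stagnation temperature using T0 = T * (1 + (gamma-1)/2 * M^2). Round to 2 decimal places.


Step 1: (gamma-1)/2 = 0.2
Step 2: M^2 = 6.4009
Step 3: 1 + 0.2 * 6.4009 = 2.28018
Step 4: T0 = 241.0 * 2.28018 = 549.52 K

549.52


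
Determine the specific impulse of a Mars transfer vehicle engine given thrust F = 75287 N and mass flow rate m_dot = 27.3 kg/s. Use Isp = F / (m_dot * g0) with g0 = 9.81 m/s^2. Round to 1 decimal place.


Step 1: m_dot * g0 = 27.3 * 9.81 = 267.81
Step 2: Isp = 75287 / 267.81 = 281.1 s

281.1


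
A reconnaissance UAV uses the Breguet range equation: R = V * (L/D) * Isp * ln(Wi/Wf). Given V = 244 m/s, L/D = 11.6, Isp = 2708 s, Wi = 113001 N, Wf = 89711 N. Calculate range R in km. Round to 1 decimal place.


Step 1: Coefficient = V * (L/D) * Isp = 244 * 11.6 * 2708 = 7664723.2 m
Step 2: Wi/Wf = 113001 / 89711 = 1.259611
Step 3: ln(1.259611) = 0.230803
Step 4: R = 7664723.2 * 0.230803 = 1769043.2 m = 1769.0 km

1769.0


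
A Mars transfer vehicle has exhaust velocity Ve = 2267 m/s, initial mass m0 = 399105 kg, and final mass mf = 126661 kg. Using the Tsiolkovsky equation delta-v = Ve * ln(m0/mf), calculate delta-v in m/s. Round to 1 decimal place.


Step 1: Mass ratio m0/mf = 399105 / 126661 = 3.15097
Step 2: ln(3.15097) = 1.14771
Step 3: delta-v = 2267 * 1.14771 = 2601.9 m/s

2601.9


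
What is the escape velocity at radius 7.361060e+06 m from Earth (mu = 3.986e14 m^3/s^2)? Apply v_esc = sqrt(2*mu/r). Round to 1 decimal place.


Step 1: 2*mu/r = 2 * 3.986e14 / 7.361060e+06 = 108299619.8917
Step 2: v_esc = sqrt(108299619.8917) = 10406.7 m/s

10406.7


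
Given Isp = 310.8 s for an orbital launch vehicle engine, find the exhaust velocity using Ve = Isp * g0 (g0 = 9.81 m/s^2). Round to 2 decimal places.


Step 1: Ve = Isp * g0 = 310.8 * 9.81
Step 2: Ve = 3048.95 m/s

3048.95


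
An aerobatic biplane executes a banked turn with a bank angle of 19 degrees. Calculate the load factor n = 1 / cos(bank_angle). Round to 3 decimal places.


Step 1: Convert 19 degrees to radians = 0.331613
Step 2: cos(19 deg) = 0.945519
Step 3: n = 1 / 0.945519 = 1.058

1.058


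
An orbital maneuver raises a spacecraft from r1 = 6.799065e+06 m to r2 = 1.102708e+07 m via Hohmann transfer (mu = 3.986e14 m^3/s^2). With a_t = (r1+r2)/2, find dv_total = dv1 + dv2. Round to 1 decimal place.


Step 1: Transfer semi-major axis a_t = (6.799065e+06 + 1.102708e+07) / 2 = 8.913072e+06 m
Step 2: v1 (circular at r1) = sqrt(mu/r1) = 7656.74 m/s
Step 3: v_t1 = sqrt(mu*(2/r1 - 1/a_t)) = 8516.49 m/s
Step 4: dv1 = |8516.49 - 7656.74| = 859.75 m/s
Step 5: v2 (circular at r2) = 6012.27 m/s, v_t2 = 5251.09 m/s
Step 6: dv2 = |6012.27 - 5251.09| = 761.18 m/s
Step 7: Total delta-v = 859.75 + 761.18 = 1620.9 m/s

1620.9


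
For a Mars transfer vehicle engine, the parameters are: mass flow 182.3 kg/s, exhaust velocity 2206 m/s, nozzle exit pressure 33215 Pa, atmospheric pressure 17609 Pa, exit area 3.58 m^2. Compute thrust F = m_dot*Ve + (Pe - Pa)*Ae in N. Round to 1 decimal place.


Step 1: Momentum thrust = m_dot * Ve = 182.3 * 2206 = 402153.8 N
Step 2: Pressure thrust = (Pe - Pa) * Ae = (33215 - 17609) * 3.58 = 55869.48 N
Step 3: Total thrust F = 402153.8 + 55869.48 = 458023.3 N

458023.3


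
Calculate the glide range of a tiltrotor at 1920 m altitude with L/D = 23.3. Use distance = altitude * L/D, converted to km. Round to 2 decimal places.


Step 1: Glide distance = altitude * L/D = 1920 * 23.3 = 44736.0 m
Step 2: Convert to km: 44736.0 / 1000 = 44.74 km

44.74


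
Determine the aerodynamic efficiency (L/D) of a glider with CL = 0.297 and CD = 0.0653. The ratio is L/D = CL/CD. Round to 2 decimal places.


Step 1: L/D = CL / CD = 0.297 / 0.0653
Step 2: L/D = 4.55

4.55


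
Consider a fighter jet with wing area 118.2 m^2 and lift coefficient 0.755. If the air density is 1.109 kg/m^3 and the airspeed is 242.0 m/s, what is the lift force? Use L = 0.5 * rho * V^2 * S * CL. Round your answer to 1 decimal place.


Step 1: Calculate dynamic pressure q = 0.5 * 1.109 * 242.0^2 = 0.5 * 1.109 * 58564.0 = 32473.738 Pa
Step 2: Multiply by wing area and lift coefficient: L = 32473.738 * 118.2 * 0.755
Step 3: L = 3838395.8316 * 0.755 = 2897988.9 N

2897988.9


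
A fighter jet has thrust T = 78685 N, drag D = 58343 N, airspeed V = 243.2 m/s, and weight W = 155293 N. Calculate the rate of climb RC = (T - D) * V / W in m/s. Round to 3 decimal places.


Step 1: Excess thrust = T - D = 78685 - 58343 = 20342 N
Step 2: Excess power = 20342 * 243.2 = 4947174.4 W
Step 3: RC = 4947174.4 / 155293 = 31.857 m/s

31.857


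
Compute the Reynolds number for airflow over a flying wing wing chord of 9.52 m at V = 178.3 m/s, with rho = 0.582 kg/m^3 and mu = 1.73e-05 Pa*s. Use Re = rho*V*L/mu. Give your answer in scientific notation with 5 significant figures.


Step 1: Numerator = rho * V * L = 0.582 * 178.3 * 9.52 = 987.896112
Step 2: Re = 987.896112 / 1.73e-05
Step 3: Re = 5.7104e+07

5.7104e+07


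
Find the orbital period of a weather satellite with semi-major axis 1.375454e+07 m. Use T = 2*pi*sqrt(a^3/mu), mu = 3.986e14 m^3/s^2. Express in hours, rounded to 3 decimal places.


Step 1: a^3 / mu = 2.602185e+21 / 3.986e14 = 6.528312e+06
Step 2: sqrt(6.528312e+06) = 2555.0562 s
Step 3: T = 2*pi * 2555.0562 = 16053.89 s
Step 4: T in hours = 16053.89 / 3600 = 4.459 hours

4.459


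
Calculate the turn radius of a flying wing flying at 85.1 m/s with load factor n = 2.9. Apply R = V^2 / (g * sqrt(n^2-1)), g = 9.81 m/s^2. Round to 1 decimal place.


Step 1: V^2 = 85.1^2 = 7242.01
Step 2: n^2 - 1 = 2.9^2 - 1 = 7.41
Step 3: sqrt(7.41) = 2.722132
Step 4: R = 7242.01 / (9.81 * 2.722132) = 271.2 m

271.2


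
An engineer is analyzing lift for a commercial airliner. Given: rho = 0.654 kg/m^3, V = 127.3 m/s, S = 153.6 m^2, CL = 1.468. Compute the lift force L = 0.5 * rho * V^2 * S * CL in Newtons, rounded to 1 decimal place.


Step 1: Calculate dynamic pressure q = 0.5 * 0.654 * 127.3^2 = 0.5 * 0.654 * 16205.29 = 5299.1298 Pa
Step 2: Multiply by wing area and lift coefficient: L = 5299.1298 * 153.6 * 1.468
Step 3: L = 813946.3419 * 1.468 = 1194873.2 N

1194873.2
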